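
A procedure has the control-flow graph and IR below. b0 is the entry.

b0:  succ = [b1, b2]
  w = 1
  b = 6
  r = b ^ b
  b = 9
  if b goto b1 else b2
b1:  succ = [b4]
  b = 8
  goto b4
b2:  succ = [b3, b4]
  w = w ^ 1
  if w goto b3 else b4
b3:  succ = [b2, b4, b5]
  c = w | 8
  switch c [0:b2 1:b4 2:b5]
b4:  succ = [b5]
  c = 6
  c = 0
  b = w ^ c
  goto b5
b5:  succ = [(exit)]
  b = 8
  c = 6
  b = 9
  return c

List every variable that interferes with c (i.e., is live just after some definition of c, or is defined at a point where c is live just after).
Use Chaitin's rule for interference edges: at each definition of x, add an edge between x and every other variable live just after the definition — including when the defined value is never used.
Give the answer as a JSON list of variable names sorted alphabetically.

Answer: ["b", "w"]

Working:
def/use:
  b0: {b,r,w} / ∅
  b1: {b} / ∅
  b2: {w} / {w}
  b3: {c} / {w}
  b4: {b,c} / {w}
  b5: {b,c} / ∅

Live sets:
  b0 li=∅ lo={w}
  b1 li={w} lo={w}
  b2 li={w} lo={w}
  b3 li={w} lo={w}
  b4 li={w} lo=∅
  b5 li=∅ lo=∅

Interference:
  b — {c,w}
  c — {b,w}
  r — {w}
  w — {b,c,r}

N(c) = ["b", "w"]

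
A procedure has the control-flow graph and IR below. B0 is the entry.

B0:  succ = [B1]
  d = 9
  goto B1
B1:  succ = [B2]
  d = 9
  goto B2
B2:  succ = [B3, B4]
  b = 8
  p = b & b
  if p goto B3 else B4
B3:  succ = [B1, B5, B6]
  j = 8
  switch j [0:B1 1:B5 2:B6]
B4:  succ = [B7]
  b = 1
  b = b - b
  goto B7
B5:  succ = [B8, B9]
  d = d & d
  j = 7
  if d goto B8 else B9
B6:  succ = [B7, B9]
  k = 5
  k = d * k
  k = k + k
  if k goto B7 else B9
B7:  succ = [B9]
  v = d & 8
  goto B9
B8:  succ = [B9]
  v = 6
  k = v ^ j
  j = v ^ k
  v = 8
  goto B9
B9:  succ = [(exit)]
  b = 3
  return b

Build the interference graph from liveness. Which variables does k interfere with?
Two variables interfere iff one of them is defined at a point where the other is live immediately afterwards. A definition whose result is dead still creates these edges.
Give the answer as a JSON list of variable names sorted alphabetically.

def/use:
  B0: {d} / ∅
  B1: {d} / ∅
  B2: {b,p} / ∅
  B3: {j} / ∅
  B4: {b} / ∅
  B5: {d,j} / {d}
  B6: {k} / {d}
  B7: {v} / {d}
  B8: {j,k,v} / {j}
  B9: {b} / ∅

Liveness:
  live B0: ∅→∅
  live B1: ∅→{d}
  live B2: {d}→{d}
  live B3: {d}→{d}
  live B4: {d}→{d}
  live B5: {d}→{j}
  live B6: {d}→{d}
  live B7: {d}→∅
  live B8: {j}→∅
  live B9: ∅→∅

Conflict graph:
  b: {d}
  d: {b,j,k,p}
  j: {d,v}
  k: {d,v}
  p: {d}
  v: {j,k}

N(k) = ["d", "v"]

Answer: ["d", "v"]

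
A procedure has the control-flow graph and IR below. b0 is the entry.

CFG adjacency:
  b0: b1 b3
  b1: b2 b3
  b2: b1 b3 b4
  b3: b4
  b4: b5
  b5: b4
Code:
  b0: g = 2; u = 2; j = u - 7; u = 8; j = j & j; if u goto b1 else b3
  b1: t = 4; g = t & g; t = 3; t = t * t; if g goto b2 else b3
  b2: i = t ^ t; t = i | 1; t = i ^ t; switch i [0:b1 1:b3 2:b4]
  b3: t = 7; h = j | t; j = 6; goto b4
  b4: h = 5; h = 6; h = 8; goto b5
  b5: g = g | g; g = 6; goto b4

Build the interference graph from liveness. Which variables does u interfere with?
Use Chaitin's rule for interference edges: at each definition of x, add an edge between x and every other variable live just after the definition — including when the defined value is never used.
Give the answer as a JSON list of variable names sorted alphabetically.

Answer: ["g", "j"]

Working:
def/use:
  b0: {g,j,u} / ∅
  b1: {g,t} / {g}
  b2: {i,t} / {t}
  b3: {h,j,t} / {j}
  b4: {h} / ∅
  b5: {g} / {g}

Live sets:
  b0: in=∅ out={g,j}
  b1: in={g,j} out={g,j,t}
  b2: in={g,j,t} out={g,j}
  b3: in={g,j} out={g}
  b4: in={g} out={g}
  b5: in={g} out={g}

Interfere edges:
  g↔{h,i,j,t,u}
  h↔{g}
  i↔{g,j,t}
  j↔{g,i,t,u}
  t↔{g,i,j}
  u↔{g,j}

N(u) = ["g", "j"]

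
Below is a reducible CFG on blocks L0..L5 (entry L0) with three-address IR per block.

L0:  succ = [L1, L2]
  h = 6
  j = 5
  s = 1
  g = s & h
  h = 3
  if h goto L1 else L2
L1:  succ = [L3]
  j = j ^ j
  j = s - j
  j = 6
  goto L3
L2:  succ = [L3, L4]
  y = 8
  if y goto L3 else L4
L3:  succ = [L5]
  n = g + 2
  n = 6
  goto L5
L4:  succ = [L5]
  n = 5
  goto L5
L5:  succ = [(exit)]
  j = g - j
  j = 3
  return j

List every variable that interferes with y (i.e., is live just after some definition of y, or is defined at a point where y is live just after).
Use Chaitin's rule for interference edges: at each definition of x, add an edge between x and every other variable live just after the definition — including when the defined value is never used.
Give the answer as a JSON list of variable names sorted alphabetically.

Answer: ["g", "j"]

Derivation:
def/use:
  L0: {g,h,j,s} / ∅
  L1: {j} / {j,s}
  L2: {y} / ∅
  L3: {n} / {g}
  L4: {n} / ∅
  L5: {j} / {g,j}

Live sets:
  L0 li=∅ lo={g,j,s}
  L1 li={g,j,s} lo={g,j}
  L2 li={g,j} lo={g,j}
  L3 li={g,j} lo={g,j}
  L4 li={g,j} lo={g,j}
  L5 li={g,j} lo=∅

Conflict graph:
  g↔{h,j,n,s,y}
  h↔{g,j,s}
  j↔{g,h,n,s,y}
  n↔{g,j}
  s↔{g,h,j}
  y↔{g,j}

N(y) = ["g", "j"]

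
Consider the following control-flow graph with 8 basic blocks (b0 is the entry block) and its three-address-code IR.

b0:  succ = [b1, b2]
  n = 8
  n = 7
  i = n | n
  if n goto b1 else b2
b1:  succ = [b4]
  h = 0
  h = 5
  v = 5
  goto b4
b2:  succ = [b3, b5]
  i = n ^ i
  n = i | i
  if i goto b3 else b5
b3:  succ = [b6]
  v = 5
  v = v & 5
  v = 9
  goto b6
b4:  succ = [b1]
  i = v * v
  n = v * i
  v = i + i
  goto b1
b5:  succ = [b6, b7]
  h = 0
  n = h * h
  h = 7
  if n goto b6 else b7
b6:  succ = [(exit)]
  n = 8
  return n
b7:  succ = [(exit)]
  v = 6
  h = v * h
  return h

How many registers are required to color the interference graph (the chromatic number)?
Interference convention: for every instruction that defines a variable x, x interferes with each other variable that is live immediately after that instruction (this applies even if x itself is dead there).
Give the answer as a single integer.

Answer: 2

Analysis:
Block summaries:
  b0 def {i,n} use ∅
  b1 def {h,v} use ∅
  b2 def {i,n} use {i,n}
  b3 def {v} use ∅
  b4 def {i,n,v} use {v}
  b5 def {h,n} use ∅
  b6 def {n} use ∅
  b7 def {h,v} use {h}

Backward fixpoint:
  b0: in=∅ out={i,n}
  b1: in=∅ out={v}
  b2: in={i,n} out=∅
  b3: in=∅ out=∅
  b4: in={v} out=∅
  b5: in=∅ out={h}
  b6: in=∅ out=∅
  b7: in={h} out=∅

Interfere edges:
  h — {n,v}
  i — {n,v}
  n — {h,i}
  v — {h,i}

Colouring:
  lower bound: {h,n} mutually conflict ⇒ χ ≥ 2
  assign h→c0 i→c0 n→c1 v→c1 — no edge inside a register ⇒ χ ≤ 2
  χ = 2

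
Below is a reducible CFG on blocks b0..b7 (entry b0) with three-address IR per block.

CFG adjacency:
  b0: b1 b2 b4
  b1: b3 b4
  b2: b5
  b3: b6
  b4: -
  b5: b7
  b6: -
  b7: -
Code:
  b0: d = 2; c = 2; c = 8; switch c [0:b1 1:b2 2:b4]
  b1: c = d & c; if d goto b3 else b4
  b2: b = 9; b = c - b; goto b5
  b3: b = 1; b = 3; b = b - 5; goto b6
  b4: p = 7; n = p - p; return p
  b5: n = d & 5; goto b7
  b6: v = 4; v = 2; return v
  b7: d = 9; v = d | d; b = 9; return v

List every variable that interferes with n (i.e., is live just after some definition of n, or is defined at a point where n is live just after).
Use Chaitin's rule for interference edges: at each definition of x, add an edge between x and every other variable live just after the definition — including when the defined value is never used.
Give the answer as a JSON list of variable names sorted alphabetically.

Answer: ["p"]

Working:
def/use:
  b0 def {c,d} use ∅
  b1 def {c} use {c,d}
  b2 def {b} use {c}
  b3 def {b} use ∅
  b4 def {n,p} use ∅
  b5 def {n} use {d}
  b6 def {v} use ∅
  b7 def {b,d,v} use ∅

Live sets:
  b0: in=∅ out={c,d}
  b1: in={c,d} out=∅
  b2: in={c,d} out={d}
  b3: in=∅ out=∅
  b4: in=∅ out=∅
  b5: in={d} out=∅
  b6: in=∅ out=∅
  b7: in=∅ out=∅

Interference:
  b: {c,d,v}
  c: {b,d}
  d: {b,c}
  n: {p}
  p: {n}
  v: {b}

N(n) = ["p"]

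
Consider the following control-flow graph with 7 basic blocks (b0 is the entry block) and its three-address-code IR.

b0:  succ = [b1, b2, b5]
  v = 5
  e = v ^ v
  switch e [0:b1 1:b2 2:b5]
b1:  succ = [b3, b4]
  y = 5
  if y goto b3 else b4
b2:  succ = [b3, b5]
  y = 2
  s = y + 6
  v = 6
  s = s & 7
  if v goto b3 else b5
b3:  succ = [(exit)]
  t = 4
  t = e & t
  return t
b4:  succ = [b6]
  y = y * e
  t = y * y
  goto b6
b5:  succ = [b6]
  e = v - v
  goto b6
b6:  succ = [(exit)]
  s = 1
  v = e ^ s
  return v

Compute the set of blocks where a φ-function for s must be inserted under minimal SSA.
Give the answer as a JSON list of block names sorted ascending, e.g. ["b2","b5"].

Answer: ["b3", "b5", "b6"]

Working:
idom tree: b1←b0 b2←b0 b3←b0 b4←b1 b5←b0 b6←b0
Dom∩ at merges:
  b3: preds {b1,b2}: {b0,b1} ∩ {b0,b2} = {b0}; idom=b0
  b5: preds {b0,b2}: {b0} ∩ {b0,b2} = {b0}; idom=b0
  b6: preds {b4,b5}: {b0,b1,b4} ∩ {b0,b5} = {b0}; idom=b0

DF walk-up:
  join b3 pred b1: b1 stop@b0
  join b3 pred b2: b2 stop@b0
  join b5 pred b0: · stop@b0
  join b5 pred b2: b2 stop@b0
  join b6 pred b4: b4→b1 stop@b0
  join b6 pred b5: b5 stop@b0
  b0 → ∅
  b1 → {b3,b6}
  b2 → {b3,b5}
  b3 → ∅
  b4 → {b6}
  b5 → {b6}
  b6 → ∅

φ for s: defs {b2,b6}
  DF⁺ = {b3,b5,b6}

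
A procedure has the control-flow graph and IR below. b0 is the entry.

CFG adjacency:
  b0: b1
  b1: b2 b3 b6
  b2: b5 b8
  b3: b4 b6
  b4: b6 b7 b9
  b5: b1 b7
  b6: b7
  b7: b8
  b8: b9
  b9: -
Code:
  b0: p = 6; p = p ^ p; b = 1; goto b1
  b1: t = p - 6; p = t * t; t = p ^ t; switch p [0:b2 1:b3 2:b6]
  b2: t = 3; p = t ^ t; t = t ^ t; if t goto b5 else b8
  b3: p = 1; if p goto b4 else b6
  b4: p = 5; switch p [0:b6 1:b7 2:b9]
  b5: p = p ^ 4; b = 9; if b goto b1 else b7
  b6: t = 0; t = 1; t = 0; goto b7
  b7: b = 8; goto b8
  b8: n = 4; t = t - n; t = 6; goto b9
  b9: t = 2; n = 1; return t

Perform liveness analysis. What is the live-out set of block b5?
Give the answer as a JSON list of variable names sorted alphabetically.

Answer: ["p", "t"]

Analysis:
Per-block:
  b0: {b,p} / ∅
  b1: {p,t} / {p}
  b2: {p,t} / ∅
  b3: {p} / ∅
  b4: {p} / ∅
  b5: {b,p} / {p}
  b6: {t} / ∅
  b7: {b} / ∅
  b8: {n,t} / {t}
  b9: {n,t} / ∅

Backward fixpoint:
  b0: in=∅ out={p}
  b1: in={p} out={t}
  b2: in=∅ out={p,t}
  b3: in={t} out={t}
  b4: in={t} out={t}
  b5: in={p,t} out={p,t}
  b6: in=∅ out={t}
  b7: in={t} out={t}
  b8: in={t} out=∅
  b9: in=∅ out=∅

live-out(b5) = ["p", "t"]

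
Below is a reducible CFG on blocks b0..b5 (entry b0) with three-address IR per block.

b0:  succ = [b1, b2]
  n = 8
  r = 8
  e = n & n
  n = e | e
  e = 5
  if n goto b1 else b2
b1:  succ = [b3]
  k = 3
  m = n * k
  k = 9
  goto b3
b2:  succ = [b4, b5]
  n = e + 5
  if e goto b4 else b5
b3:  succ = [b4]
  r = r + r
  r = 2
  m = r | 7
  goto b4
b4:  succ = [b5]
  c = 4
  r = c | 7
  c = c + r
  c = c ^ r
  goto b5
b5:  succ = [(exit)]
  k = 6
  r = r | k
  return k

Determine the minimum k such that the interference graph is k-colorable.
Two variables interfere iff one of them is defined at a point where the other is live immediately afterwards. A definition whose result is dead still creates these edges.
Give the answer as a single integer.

Answer: 3

Analysis:
Per-block:
  b0: def={e,n,r} ue=∅
  b1: def={k,m} ue={n}
  b2: def={n} ue={e}
  b3: def={m,r} ue={r}
  b4: def={c,r} ue=∅
  b5: def={k,r} ue={r}

Live sets:
  b0: in=∅ out={e,n,r}
  b1: in={n,r} out={r}
  b2: in={e,r} out={r}
  b3: in={r} out=∅
  b4: in=∅ out={r}
  b5: in={r} out=∅

Interference:
  c — {r}
  e — {n,r}
  k — {n,r}
  m — {r}
  n — {e,k,r}
  r — {c,e,k,m,n}

Chromatic number:
  lower bound: {e,n,r} mutually conflict ⇒ χ ≥ 3
  3-colouring: r0={r}  r1={c,m,n}  r2={e,k}
  χ = 3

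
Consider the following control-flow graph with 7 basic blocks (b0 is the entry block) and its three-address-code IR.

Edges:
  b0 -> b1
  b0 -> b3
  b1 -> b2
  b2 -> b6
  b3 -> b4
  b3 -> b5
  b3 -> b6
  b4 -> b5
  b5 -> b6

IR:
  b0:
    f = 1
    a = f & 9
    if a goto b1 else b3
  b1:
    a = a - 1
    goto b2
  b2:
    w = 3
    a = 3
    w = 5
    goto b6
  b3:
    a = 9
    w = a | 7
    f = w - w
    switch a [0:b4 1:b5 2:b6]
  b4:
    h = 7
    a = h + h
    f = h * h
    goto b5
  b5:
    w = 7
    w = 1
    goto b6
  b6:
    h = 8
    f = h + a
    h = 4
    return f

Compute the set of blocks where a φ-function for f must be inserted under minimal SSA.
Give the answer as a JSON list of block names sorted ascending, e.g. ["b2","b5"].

idom tree: b1←b0 b2←b1 b3←b0 b4←b3 b5←b3 b6←b0
Join-block Dom:
  b5: preds {b3,b4}: {b0,b3} ∩ {b0,b3,b4} = {b0,b3}; idom=b3
  b6: preds {b2,b3,b5}: {b0,b1,b2} ∩ {b0,b3} ∩ {b0,b3,b5} = {b0}; idom=b0

DF derivation:
  b5←b3: walk · to b3
  b5←b4: walk b4 to b3
  b6←b2: walk b2→b1 to b0
  b6←b3: walk b3 to b0
  b6←b5: walk b5→b3 to b0
  DF(b0)=∅
  DF(b1)={b6}
  DF(b2)={b6}
  DF(b3)={b6}
  DF(b4)={b5}
  DF(b5)={b6}
  DF(b6)=∅

φ for f: defs {b0,b3,b4,b6}
  DF⁺ = {b5,b6}

Answer: ["b5", "b6"]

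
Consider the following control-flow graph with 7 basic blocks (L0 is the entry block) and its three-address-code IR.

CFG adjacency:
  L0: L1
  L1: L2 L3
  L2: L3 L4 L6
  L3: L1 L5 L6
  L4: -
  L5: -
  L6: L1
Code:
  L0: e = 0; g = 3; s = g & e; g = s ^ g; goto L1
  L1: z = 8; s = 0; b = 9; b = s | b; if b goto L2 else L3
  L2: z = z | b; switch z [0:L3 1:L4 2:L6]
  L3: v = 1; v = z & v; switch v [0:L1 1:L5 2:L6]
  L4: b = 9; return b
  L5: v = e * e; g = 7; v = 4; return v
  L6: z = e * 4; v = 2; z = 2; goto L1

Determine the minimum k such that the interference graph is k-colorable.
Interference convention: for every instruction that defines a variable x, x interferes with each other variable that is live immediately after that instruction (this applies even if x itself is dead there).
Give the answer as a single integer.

def/use:
  L0: {e,g,s} / ∅
  L1: {b,s,z} / ∅
  L2: {z} / {b,z}
  L3: {v} / {z}
  L4: {b} / ∅
  L5: {g,v} / {e}
  L6: {v,z} / {e}

Live sets:
  L0: in=∅ out={e}
  L1: in={e} out={b,e,z}
  L2: in={b,e,z} out={e,z}
  L3: in={e,z} out={e}
  L4: in=∅ out=∅
  L5: in={e} out=∅
  L6: in={e} out={e}

Conflict graph:
  b — {e,s,z}
  e — {b,g,s,v,z}
  g — {e,s}
  s — {b,e,g,z}
  v — {e,z}
  z — {b,e,s,v}

Chromatic number:
  {b,e,s,z} pairwise interfere (4-clique) ⇒ χ ≥ 4
  assign b→r3 e→r0 g→r2 s→r1 v→r1 z→r2 — no edge inside a register ⇒ χ ≤ 4
  χ = 4

Answer: 4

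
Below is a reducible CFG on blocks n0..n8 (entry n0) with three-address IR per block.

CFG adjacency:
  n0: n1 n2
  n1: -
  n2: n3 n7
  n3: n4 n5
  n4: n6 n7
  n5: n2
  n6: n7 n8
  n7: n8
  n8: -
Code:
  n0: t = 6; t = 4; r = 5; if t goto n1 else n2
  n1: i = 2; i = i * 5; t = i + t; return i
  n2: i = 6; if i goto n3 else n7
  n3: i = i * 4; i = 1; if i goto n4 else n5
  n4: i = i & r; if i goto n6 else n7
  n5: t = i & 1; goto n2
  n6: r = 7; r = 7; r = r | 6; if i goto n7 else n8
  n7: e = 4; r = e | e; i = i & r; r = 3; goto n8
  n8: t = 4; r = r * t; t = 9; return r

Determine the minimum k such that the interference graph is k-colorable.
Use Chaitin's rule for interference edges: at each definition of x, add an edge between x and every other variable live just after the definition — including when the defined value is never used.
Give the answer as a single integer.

Block summaries:
  n0: def={r,t} ue=∅
  n1: def={i,t} ue={t}
  n2: def={i} ue=∅
  n3: def={i} ue={i}
  n4: def={i} ue={i,r}
  n5: def={t} ue={i}
  n6: def={r} ue={i}
  n7: def={e,i,r} ue={i}
  n8: def={r,t} ue={r}

Backward fixpoint:
  n0 li=∅ lo={r,t}
  n1 li={t} lo=∅
  n2 li={r} lo={i,r}
  n3 li={i,r} lo={i,r}
  n4 li={i,r} lo={i}
  n5 li={i,r} lo={r}
  n6 li={i} lo={i,r}
  n7 li={i} lo={r}
  n8 li={r} lo=∅

Conflict graph:
  e↔{i}
  i↔{e,r,t}
  r↔{i,t}
  t↔{i,r}

Chromatic number:
  lower bound: {i,r,t} mutually conflict ⇒ χ ≥ 3
  3-colouring: c0={i}  c1={e,r}  c2={t}
  χ = 3

Answer: 3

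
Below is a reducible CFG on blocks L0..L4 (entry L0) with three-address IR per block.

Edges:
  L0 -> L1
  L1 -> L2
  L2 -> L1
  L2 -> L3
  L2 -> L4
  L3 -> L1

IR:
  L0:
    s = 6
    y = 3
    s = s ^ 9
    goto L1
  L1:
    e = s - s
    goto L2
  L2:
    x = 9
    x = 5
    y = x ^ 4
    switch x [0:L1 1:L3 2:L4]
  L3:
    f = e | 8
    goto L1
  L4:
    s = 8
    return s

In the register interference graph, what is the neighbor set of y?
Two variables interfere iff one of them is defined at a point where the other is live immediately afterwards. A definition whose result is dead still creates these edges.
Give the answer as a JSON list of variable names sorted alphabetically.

Answer: ["e", "s", "x"]

Working:
Per-block:
  L0: def={s,y} ue=∅
  L1: def={e} ue={s}
  L2: def={x,y} ue=∅
  L3: def={f} ue={e}
  L4: def={s} ue=∅

Live sets:
  L0 li=∅ lo={s}
  L1 li={s} lo={e,s}
  L2 li={e,s} lo={e,s}
  L3 li={e,s} lo={s}
  L4 li=∅ lo=∅

Interference:
  e↔{s,x,y}
  f↔{s}
  s↔{e,f,x,y}
  x↔{e,s,y}
  y↔{e,s,x}

N(y) = ["e", "s", "x"]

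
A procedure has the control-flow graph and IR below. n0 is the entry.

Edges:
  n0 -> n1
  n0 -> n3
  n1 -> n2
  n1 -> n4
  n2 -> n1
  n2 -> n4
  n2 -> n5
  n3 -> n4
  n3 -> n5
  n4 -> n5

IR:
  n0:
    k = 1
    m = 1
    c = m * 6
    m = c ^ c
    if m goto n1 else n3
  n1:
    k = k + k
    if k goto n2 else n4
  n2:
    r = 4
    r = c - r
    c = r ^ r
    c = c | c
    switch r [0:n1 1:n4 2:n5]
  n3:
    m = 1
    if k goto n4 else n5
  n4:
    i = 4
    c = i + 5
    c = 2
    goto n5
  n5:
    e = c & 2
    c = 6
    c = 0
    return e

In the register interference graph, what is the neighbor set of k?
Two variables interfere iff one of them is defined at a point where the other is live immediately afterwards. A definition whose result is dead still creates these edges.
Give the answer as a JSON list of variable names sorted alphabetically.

Answer: ["c", "m", "r"]

Working:
def/use:
  n0: def={c,k,m} ue=∅
  n1: def={k} ue={k}
  n2: def={c,r} ue={c}
  n3: def={m} ue={k}
  n4: def={c,i} ue=∅
  n5: def={c,e} ue={c}

Backward fixpoint:
  n0: in=∅ out={c,k}
  n1: in={c,k} out={c,k}
  n2: in={c,k} out={c,k}
  n3: in={c,k} out={c}
  n4: in=∅ out={c}
  n5: in={c} out=∅

Interference:
  c↔{e,k,m,r}
  e↔{c}
  i↔∅
  k↔{c,m,r}
  m↔{c,k}
  r↔{c,k}

N(k) = ["c", "m", "r"]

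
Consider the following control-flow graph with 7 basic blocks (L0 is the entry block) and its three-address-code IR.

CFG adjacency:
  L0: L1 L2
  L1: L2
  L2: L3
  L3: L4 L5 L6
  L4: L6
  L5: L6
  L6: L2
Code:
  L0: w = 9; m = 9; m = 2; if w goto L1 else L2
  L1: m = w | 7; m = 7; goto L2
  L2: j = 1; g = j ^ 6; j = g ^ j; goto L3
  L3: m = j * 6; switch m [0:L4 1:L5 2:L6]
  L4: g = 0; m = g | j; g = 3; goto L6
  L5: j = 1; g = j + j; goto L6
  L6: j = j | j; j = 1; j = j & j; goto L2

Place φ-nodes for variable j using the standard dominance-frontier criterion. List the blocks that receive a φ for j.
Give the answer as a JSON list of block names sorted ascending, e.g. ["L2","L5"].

Answer: ["L2", "L6"]

Working:
idom tree: L1←L0 L2←L0 L3←L2 L4←L3 L5←L3 L6←L3
Dom at joins:
  L2: preds {L0,L1,L6}: {L0} ∩ {L0,L1} ∩ {L0,L2,L3,L6} = {L0}; idom=L0
  L6: preds {L3,L4,L5}: {L0,L2,L3} ∩ {L0,L2,L3,L4} ∩ {L0,L2,L3,L5} = {L0,L2,L3}; idom=L3

DF derivation:
  join L2 pred L0: · stop@L0
  join L2 pred L1: L1 stop@L0
  join L2 pred L6: L6→L3→L2 stop@L0
  join L6 pred L3: · stop@L3
  join L6 pred L4: L4 stop@L3
  join L6 pred L5: L5 stop@L3
  DF(L0)=∅
  DF(L1)={L2}
  DF(L2)={L2}
  DF(L3)={L2}
  DF(L4)={L6}
  DF(L5)={L6}
  DF(L6)={L2}

φ for j: defs {L2,L5,L6}
  DF⁺ = {L2,L6}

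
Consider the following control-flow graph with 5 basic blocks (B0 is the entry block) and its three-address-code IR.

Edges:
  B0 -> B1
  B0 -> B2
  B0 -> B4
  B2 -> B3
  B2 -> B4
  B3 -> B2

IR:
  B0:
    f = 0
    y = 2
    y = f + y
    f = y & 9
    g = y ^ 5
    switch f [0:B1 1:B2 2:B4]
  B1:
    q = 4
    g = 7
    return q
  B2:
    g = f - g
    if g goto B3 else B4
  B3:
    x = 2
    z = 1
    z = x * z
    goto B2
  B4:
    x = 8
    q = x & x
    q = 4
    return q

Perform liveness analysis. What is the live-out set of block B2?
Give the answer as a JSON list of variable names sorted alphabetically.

Per-block:
  B0: def={f,g,y} ue=∅
  B1: def={g,q} ue=∅
  B2: def={g} ue={f,g}
  B3: def={x,z} ue=∅
  B4: def={q,x} ue=∅

Backward fixpoint:
  B0: in=∅ out={f,g}
  B1: in=∅ out=∅
  B2: in={f,g} out={f,g}
  B3: in={f,g} out={f,g}
  B4: in=∅ out=∅

live-out(B2) = ["f", "g"]

Answer: ["f", "g"]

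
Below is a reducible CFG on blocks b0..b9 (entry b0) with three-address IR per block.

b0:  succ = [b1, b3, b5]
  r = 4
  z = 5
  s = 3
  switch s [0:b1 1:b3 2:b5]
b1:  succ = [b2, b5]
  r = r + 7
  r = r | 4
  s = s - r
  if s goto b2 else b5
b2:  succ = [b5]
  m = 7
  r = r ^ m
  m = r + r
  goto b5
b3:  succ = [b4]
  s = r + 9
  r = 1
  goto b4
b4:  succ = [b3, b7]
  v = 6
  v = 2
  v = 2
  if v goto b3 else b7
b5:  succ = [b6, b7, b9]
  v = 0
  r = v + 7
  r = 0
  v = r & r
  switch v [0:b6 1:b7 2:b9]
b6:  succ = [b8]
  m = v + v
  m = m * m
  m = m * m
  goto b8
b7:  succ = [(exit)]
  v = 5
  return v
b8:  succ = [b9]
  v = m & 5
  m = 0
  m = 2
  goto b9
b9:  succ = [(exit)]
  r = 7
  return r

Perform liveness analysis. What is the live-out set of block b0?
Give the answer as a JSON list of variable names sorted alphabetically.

Answer: ["r", "s"]

Analysis:
def/use:
  b0: {r,s,z} / ∅
  b1: {r,s} / {r,s}
  b2: {m,r} / {r}
  b3: {r,s} / {r}
  b4: {v} / ∅
  b5: {r,v} / ∅
  b6: {m} / {v}
  b7: {v} / ∅
  b8: {m,v} / {m}
  b9: {r} / ∅

Liveness:
  b0: in=∅ out={r,s}
  b1: in={r,s} out={r}
  b2: in={r} out=∅
  b3: in={r} out={r}
  b4: in={r} out={r}
  b5: in=∅ out={v}
  b6: in={v} out={m}
  b7: in=∅ out=∅
  b8: in={m} out=∅
  b9: in=∅ out=∅

live-out(b0) = ["r", "s"]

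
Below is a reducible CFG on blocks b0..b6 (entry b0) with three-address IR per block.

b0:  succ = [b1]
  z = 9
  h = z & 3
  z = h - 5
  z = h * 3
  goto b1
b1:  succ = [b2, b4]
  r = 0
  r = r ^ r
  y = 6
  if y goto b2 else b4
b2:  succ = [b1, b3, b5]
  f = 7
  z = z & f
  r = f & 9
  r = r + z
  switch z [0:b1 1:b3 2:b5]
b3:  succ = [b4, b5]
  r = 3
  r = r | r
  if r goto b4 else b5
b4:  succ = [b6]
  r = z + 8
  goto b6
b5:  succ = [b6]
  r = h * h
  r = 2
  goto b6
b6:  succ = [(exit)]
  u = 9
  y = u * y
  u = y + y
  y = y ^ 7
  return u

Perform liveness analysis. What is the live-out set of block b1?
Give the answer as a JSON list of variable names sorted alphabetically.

Answer: ["h", "y", "z"]

Derivation:
def/use:
  b0: {h,z} / ∅
  b1: {r,y} / ∅
  b2: {f,r,z} / {z}
  b3: {r} / ∅
  b4: {r} / {z}
  b5: {r} / {h}
  b6: {u,y} / {y}

Live sets:
  b0: in=∅ out={h,z}
  b1: in={h,z} out={h,y,z}
  b2: in={h,y,z} out={h,y,z}
  b3: in={h,y,z} out={h,y,z}
  b4: in={y,z} out={y}
  b5: in={h,y} out={y}
  b6: in={y} out=∅

live-out(b1) = ["h", "y", "z"]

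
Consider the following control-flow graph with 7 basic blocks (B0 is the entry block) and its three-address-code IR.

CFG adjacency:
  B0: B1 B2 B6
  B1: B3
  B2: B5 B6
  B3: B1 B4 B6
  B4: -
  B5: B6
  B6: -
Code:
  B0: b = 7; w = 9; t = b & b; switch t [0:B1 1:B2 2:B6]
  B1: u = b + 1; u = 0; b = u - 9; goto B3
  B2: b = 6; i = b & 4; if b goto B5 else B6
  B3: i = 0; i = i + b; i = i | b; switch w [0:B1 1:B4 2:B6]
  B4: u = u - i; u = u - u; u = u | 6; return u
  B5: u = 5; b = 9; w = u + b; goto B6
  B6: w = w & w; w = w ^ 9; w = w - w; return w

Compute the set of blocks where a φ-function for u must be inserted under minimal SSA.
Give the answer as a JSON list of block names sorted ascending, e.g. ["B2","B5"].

idom tree: B1←B0 B2←B0 B3←B1 B4←B3 B5←B2 B6←B0
Join-block Dom:
  B1: preds {B0,B3}: {B0} ∩ {B0,B1,B3} = {B0}; idom=B0
  B6: preds {B0,B2,B3,B5}: {B0} ∩ {B0,B2} ∩ {B0,B1,B3} ∩ {B0,B2,B5} = {B0}; idom=B0

DF derivation:
  B1←B0: walk · to B0
  B1←B3: walk B3→B1 to B0
  B6←B0: walk · to B0
  B6←B2: walk B2 to B0
  B6←B3: walk B3→B1 to B0
  B6←B5: walk B5→B2 to B0
  DF(B0)=∅
  DF(B1)={B1,B6}
  DF(B2)={B6}
  DF(B3)={B1,B6}
  DF(B4)=∅
  DF(B5)={B6}
  DF(B6)=∅

φ for u: defs {B1,B4,B5}
  DF⁺ = {B1,B6}

Answer: ["B1", "B6"]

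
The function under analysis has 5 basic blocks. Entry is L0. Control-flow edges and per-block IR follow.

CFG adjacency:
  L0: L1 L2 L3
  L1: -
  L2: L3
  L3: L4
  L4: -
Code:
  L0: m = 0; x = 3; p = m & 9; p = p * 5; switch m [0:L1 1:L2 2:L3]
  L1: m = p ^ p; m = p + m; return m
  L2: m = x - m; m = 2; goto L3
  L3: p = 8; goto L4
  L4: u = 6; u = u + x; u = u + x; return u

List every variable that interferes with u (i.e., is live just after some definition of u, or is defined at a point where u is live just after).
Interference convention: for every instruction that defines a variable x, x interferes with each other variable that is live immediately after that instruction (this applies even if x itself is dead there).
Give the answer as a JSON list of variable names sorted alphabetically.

def/use:
  L0 def {m,p,x} use ∅
  L1 def {m} use {p}
  L2 def {m} use {m,x}
  L3 def {p} use ∅
  L4 def {u} use {x}

Live sets:
  live L0: ∅→{m,p,x}
  live L1: {p}→∅
  live L2: {m,x}→{x}
  live L3: {x}→{x}
  live L4: {x}→∅

Interference:
  m: {p,x}
  p: {m,x}
  u: {x}
  x: {m,p,u}

N(u) = ["x"]

Answer: ["x"]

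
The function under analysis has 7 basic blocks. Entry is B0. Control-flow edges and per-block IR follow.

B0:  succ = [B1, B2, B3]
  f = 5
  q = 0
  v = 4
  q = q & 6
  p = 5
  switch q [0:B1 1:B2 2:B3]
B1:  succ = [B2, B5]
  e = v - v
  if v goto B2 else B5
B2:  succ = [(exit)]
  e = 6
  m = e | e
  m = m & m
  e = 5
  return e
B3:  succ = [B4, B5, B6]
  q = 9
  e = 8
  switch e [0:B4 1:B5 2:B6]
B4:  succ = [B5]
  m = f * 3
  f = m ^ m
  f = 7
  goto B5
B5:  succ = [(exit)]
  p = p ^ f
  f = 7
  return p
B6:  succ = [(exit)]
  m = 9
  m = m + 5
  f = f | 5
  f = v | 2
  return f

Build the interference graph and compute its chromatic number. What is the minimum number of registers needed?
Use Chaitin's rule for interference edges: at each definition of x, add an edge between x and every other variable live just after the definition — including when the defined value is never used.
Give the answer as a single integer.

Answer: 4

Analysis:
Block summaries:
  B0: def={f,p,q,v} ue=∅
  B1: def={e} ue={v}
  B2: def={e,m} ue=∅
  B3: def={e,q} ue=∅
  B4: def={f,m} ue={f}
  B5: def={f,p} ue={f,p}
  B6: def={f,m} ue={f,v}

Live sets:
  B0 li=∅ lo={f,p,v}
  B1 li={f,p,v} lo={f,p}
  B2 li=∅ lo=∅
  B3 li={f,p,v} lo={f,p,v}
  B4 li={f,p} lo={f,p}
  B5 li={f,p} lo=∅
  B6 li={f,v} lo=∅

Interfere edges:
  e — {f,p,v}
  f — {e,m,p,q,v}
  m — {f,p,v}
  p — {e,f,m,q,v}
  q — {f,p,v}
  v — {e,f,m,p,q}

Registers:
  lower bound: {e,f,p,v} mutually conflict ⇒ χ ≥ 4
  4-colouring: c0={f}  c1={p}  c2={v}  c3={e,m,q}
  χ = 4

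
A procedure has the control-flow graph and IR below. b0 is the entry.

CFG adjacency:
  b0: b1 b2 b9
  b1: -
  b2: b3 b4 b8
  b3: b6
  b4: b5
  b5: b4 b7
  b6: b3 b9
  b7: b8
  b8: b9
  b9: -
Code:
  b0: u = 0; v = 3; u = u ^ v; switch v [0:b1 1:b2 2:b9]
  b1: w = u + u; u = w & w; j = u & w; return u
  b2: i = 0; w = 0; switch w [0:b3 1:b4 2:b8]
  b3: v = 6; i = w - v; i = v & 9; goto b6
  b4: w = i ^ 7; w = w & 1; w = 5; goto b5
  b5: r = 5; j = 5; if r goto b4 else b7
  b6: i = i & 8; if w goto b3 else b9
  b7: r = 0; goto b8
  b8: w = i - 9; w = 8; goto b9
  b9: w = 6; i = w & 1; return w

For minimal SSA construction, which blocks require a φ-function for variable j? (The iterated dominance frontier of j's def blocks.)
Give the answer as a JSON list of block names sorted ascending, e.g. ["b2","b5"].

Answer: ["b4", "b8", "b9"]

Derivation:
idom tree: b1←b0 b2←b0 b3←b2 b4←b2 b5←b4 b6←b3 b7←b5 b8←b2 b9←b0
Dom at joins:
  b3: preds {b2,b6}: {b0,b2} ∩ {b0,b2,b3,b6} = {b0,b2}; idom=b2
  b4: preds {b2,b5}: {b0,b2} ∩ {b0,b2,b4,b5} = {b0,b2}; idom=b2
  b8: preds {b2,b7}: {b0,b2} ∩ {b0,b2,b4,b5,b7} = {b0,b2}; idom=b2
  b9: preds {b0,b6,b8}: {b0} ∩ {b0,b2,b3,b6} ∩ {b0,b2,b8} = {b0}; idom=b0

Frontier:
  join b3 pred b2: · stop@b2
  join b3 pred b6: b6→b3 stop@b2
  join b4 pred b2: · stop@b2
  join b4 pred b5: b5→b4 stop@b2
  join b8 pred b2: · stop@b2
  join b8 pred b7: b7→b5→b4 stop@b2
  join b9 pred b0: · stop@b0
  join b9 pred b6: b6→b3→b2 stop@b0
  join b9 pred b8: b8→b2 stop@b0
  b0: DF=∅
  b1: DF=∅
  b2: DF={b9}
  b3: DF={b3,b9}
  b4: DF={b4,b8}
  b5: DF={b4,b8}
  b6: DF={b3,b9}
  b7: DF={b8}
  b8: DF={b9}
  b9: DF=∅

φ for j: defs {b1,b5}
  DF⁺ = {b4,b8,b9}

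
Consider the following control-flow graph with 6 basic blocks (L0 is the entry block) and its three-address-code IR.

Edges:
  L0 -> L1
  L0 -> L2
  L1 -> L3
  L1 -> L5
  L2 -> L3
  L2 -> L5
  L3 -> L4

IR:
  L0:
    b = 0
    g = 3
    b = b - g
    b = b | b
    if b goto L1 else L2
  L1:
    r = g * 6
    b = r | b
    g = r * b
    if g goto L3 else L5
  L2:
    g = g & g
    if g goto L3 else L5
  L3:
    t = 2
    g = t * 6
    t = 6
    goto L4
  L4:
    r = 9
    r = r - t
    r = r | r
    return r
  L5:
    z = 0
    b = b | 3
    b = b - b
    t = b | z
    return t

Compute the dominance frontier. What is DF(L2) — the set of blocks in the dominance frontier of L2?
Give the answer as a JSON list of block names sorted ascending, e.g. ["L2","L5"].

Answer: ["L3", "L5"]

Derivation:
idom tree: L1←L0 L2←L0 L3←L0 L4←L3 L5←L0
Dom∩ at merges:
  L3: preds {L1,L2}: {L0,L1} ∩ {L0,L2} = {L0}; idom=L0
  L5: preds {L1,L2}: {L0,L1} ∩ {L0,L2} = {L0}; idom=L0

Frontier:
  L3←L1: walk L1 to L0
  L3←L2: walk L2 to L0
  L5←L1: walk L1 to L0
  L5←L2: walk L2 to L0
  L0 → ∅
  L1 → {L3,L5}
  L2 → {L3,L5}
  L3 → ∅
  L4 → ∅
  L5 → ∅

DF(L2) = ["L3", "L5"]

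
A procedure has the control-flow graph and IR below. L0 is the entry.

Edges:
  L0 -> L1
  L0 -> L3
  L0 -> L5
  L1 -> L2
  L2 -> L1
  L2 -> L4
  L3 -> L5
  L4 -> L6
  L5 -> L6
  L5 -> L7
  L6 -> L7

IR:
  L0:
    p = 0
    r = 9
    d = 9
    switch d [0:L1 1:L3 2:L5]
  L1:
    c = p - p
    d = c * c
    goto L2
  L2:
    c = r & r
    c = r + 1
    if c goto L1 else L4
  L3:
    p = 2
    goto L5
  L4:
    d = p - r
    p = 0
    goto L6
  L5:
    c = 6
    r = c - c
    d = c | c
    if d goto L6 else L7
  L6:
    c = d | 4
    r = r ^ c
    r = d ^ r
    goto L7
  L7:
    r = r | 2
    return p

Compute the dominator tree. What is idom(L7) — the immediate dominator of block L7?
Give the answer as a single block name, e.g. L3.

Answer: L0

Derivation:
idom tree: L1←L0 L2←L1 L3←L0 L4←L2 L5←L0 L6←L0 L7←L0
Join-block Dom:
  L1: preds {L0,L2}: {L0} ∩ {L0,L1,L2} = {L0}; idom=L0
  L5: preds {L0,L3}: {L0} ∩ {L0,L3} = {L0}; idom=L0
  L6: preds {L4,L5}: {L0,L1,L2,L4} ∩ {L0,L5} = {L0}; idom=L0
  L7: preds {L5,L6}: {L0,L5} ∩ {L0,L6} = {L0}; idom=L0

idom(L7) = L0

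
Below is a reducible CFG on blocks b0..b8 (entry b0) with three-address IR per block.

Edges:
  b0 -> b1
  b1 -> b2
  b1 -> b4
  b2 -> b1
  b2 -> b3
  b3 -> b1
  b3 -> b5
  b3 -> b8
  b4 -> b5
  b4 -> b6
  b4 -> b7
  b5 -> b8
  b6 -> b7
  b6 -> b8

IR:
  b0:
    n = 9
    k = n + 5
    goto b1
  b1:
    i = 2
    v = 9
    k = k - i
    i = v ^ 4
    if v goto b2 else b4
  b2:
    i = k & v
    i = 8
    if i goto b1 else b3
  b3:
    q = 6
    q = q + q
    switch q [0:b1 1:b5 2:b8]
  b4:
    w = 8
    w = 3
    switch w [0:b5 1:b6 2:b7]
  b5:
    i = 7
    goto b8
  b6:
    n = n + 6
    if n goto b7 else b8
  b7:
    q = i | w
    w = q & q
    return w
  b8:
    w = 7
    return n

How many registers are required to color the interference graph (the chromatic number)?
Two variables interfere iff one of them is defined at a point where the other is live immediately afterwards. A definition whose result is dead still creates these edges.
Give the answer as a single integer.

Per-block:
  b0: def={k,n} ue=∅
  b1: def={i,k,v} ue={k}
  b2: def={i} ue={k,v}
  b3: def={q} ue=∅
  b4: def={w} ue=∅
  b5: def={i} ue=∅
  b6: def={n} ue={n}
  b7: def={q,w} ue={i,w}
  b8: def={w} ue={n}

Live sets:
  b0: in=∅ out={k,n}
  b1: in={k,n} out={i,k,n,v}
  b2: in={k,n,v} out={k,n}
  b3: in={k,n} out={k,n}
  b4: in={i,n} out={i,n,w}
  b5: in={n} out={n}
  b6: in={i,n,w} out={i,n,w}
  b7: in={i,w} out=∅
  b8: in={n} out=∅

Conflict graph:
  i↔{k,n,v,w}
  k↔{i,n,q,v}
  n↔{i,k,q,v,w}
  q↔{k,n}
  v↔{i,k,n}
  w↔{i,n}

Registers:
  {i,k,n,v} pairwise interfere (4-clique) ⇒ χ ≥ 4
  4-colouring: r0={n}  r1={i,q}  r2={k,w}  r3={v}
  χ = 4

Answer: 4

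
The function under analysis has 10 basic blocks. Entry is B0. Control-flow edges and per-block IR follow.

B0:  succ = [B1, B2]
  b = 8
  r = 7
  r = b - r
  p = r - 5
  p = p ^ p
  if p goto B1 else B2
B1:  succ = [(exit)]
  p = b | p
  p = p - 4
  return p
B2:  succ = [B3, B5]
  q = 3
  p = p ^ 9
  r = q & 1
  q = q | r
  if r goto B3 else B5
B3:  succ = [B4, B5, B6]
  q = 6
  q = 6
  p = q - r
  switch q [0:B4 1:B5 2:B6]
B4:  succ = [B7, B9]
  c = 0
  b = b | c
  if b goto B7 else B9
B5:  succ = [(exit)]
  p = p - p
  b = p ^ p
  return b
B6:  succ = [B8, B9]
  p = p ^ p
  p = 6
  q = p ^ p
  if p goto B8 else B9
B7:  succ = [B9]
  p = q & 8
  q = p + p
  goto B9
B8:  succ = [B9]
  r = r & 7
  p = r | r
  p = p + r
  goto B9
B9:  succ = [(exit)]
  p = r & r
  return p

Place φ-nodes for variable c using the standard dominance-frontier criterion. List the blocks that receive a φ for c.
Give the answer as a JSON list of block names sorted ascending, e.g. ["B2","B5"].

idom tree: B1←B0 B2←B0 B3←B2 B4←B3 B5←B2 B6←B3 B7←B4 B8←B6 B9←B3
Join-block Dom:
  B5: preds {B2,B3}: {B0,B2} ∩ {B0,B2,B3} = {B0,B2}; idom=B2
  B9: preds {B4,B6,B7,B8}: {B0,B2,B3,B4} ∩ {B0,B2,B3,B6} ∩ {B0,B2,B3,B4,B7} ∩ {B0,B2,B3,B6,B8} = {B0,B2,B3}; idom=B3

Frontier:
  B5←B2: walk · to B2
  B5←B3: walk B3 to B2
  B9←B4: walk B4 to B3
  B9←B6: walk B6 to B3
  B9←B7: walk B7→B4 to B3
  B9←B8: walk B8→B6 to B3
  DF(B0)=∅
  DF(B1)=∅
  DF(B2)=∅
  DF(B3)={B5}
  DF(B4)={B9}
  DF(B5)=∅
  DF(B6)={B9}
  DF(B7)={B9}
  DF(B8)={B9}
  DF(B9)=∅

φ for c: defs {B4}
  DF⁺ = {B9}

Answer: ["B9"]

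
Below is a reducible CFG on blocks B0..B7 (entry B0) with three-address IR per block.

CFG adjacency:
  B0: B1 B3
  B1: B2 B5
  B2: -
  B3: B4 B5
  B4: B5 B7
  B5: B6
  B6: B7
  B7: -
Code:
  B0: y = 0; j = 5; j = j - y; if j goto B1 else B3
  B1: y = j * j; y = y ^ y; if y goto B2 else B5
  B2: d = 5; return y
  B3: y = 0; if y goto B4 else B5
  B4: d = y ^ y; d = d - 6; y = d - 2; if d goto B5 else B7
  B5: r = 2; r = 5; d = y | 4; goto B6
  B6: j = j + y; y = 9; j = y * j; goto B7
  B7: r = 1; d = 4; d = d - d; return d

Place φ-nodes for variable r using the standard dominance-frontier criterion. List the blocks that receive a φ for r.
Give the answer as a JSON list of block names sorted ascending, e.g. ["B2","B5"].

idom tree: B1←B0 B2←B1 B3←B0 B4←B3 B5←B0 B6←B5 B7←B0
Join-block Dom:
  B5: preds {B1,B3,B4}: {B0,B1} ∩ {B0,B3} ∩ {B0,B3,B4} = {B0}; idom=B0
  B7: preds {B4,B6}: {B0,B3,B4} ∩ {B0,B5,B6} = {B0}; idom=B0

DF walk-up:
  B5←B1: walk B1 to B0
  B5←B3: walk B3 to B0
  B5←B4: walk B4→B3 to B0
  B7←B4: walk B4→B3 to B0
  B7←B6: walk B6→B5 to B0
  DF(B0)=∅
  DF(B1)={B5}
  DF(B2)=∅
  DF(B3)={B5,B7}
  DF(B4)={B5,B7}
  DF(B5)={B7}
  DF(B6)={B7}
  DF(B7)=∅

φ for r: defs {B5,B7}
  DF⁺ = {B7}

Answer: ["B7"]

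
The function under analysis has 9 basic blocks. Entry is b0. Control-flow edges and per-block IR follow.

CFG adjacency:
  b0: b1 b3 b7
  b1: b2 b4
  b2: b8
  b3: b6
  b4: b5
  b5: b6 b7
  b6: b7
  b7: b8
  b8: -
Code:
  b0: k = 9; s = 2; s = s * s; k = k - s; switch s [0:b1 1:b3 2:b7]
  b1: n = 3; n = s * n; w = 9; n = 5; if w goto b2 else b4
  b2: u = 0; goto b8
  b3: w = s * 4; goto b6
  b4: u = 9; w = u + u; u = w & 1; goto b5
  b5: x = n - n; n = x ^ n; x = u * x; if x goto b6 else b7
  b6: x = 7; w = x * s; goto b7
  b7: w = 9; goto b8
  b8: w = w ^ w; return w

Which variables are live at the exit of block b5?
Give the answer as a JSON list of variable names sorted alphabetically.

Answer: ["s"]

Analysis:
Per-block:
  b0: {k,s} / ∅
  b1: {n,w} / {s}
  b2: {u} / ∅
  b3: {w} / {s}
  b4: {u,w} / ∅
  b5: {n,x} / {n,u}
  b6: {w,x} / {s}
  b7: {w} / ∅
  b8: {w} / {w}

Live sets:
  b0: in=∅ out={s}
  b1: in={s} out={n,s,w}
  b2: in={w} out={w}
  b3: in={s} out={s}
  b4: in={n,s} out={n,s,u}
  b5: in={n,s,u} out={s}
  b6: in={s} out=∅
  b7: in=∅ out={w}
  b8: in={w} out=∅

live-out(b5) = ["s"]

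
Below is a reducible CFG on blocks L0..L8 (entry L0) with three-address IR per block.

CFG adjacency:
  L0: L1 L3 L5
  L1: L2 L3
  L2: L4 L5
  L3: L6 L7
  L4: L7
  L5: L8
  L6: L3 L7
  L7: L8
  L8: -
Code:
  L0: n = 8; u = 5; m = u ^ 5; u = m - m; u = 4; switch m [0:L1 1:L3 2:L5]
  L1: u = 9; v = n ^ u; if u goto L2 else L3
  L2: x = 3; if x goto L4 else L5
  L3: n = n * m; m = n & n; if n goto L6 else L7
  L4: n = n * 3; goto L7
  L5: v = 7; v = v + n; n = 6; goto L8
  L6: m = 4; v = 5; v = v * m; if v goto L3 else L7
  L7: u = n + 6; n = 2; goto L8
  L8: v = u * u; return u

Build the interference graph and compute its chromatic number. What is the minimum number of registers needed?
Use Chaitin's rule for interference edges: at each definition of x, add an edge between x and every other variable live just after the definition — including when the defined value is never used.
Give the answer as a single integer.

Answer: 4

Derivation:
Block summaries:
  L0 def {m,n,u} use ∅
  L1 def {u,v} use {n}
  L2 def {x} use ∅
  L3 def {m,n} use {m,n}
  L4 def {n} use {n}
  L5 def {n,v} use {n}
  L6 def {m,v} use ∅
  L7 def {n,u} use {n}
  L8 def {v} use {u}

Live sets:
  live L0: ∅→{m,n,u}
  live L1: {m,n}→{m,n,u}
  live L2: {n,u}→{n,u}
  live L3: {m,n}→{n}
  live L4: {n}→{n}
  live L5: {n,u}→{u}
  live L6: {n}→{m,n}
  live L7: {n}→{u}
  live L8: {u}→∅

Interference:
  m — {n,u,v}
  n — {m,u,v,x}
  u — {m,n,v,x}
  v — {m,n,u}
  x — {n,u}

Registers:
  lower bound: {m,n,u,v} mutually conflict ⇒ χ ≥ 4
  4-colouring: r0={n}  r1={u}  r2={m,x}  r3={v}
  χ = 4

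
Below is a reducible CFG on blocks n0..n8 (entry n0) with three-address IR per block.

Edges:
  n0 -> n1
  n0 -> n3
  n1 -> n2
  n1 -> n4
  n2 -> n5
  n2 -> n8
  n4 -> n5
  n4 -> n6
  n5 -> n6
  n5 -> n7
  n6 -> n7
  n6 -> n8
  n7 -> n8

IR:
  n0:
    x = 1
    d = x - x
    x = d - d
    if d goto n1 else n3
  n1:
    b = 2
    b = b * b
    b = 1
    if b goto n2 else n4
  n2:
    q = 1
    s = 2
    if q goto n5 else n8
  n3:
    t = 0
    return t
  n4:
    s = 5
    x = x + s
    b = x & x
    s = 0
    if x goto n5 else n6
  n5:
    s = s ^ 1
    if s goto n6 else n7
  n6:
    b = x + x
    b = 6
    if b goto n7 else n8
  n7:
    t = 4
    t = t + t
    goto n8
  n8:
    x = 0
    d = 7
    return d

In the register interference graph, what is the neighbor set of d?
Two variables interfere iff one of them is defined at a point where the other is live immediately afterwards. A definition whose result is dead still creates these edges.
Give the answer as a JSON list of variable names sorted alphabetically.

Block summaries:
  n0 def {d,x} use ∅
  n1 def {b} use ∅
  n2 def {q,s} use ∅
  n3 def {t} use ∅
  n4 def {b,s,x} use {x}
  n5 def {s} use {s}
  n6 def {b} use {x}
  n7 def {t} use ∅
  n8 def {d,x} use ∅

Backward fixpoint:
  live n0: ∅→{x}
  live n1: {x}→{x}
  live n2: {x}→{s,x}
  live n3: ∅→∅
  live n4: {x}→{s,x}
  live n5: {s,x}→{x}
  live n6: {x}→∅
  live n7: ∅→∅
  live n8: ∅→∅

Interference:
  b↔{x}
  d↔{x}
  q↔{s,x}
  s↔{q,x}
  t↔∅
  x↔{b,d,q,s}

N(d) = ["x"]

Answer: ["x"]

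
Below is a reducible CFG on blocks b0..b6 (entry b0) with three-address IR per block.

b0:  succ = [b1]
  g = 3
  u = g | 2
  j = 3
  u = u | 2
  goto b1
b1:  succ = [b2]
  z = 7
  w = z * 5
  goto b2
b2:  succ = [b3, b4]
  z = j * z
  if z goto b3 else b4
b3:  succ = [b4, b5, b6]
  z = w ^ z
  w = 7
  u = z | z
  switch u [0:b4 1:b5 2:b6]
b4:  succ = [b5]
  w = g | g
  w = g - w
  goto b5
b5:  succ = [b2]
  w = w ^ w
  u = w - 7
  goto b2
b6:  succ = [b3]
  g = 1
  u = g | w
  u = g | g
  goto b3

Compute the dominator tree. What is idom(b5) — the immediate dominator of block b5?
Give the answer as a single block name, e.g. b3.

Answer: b2

Working:
idom tree: b1←b0 b2←b1 b3←b2 b4←b2 b5←b2 b6←b3
Dom∩ at merges:
  b2: preds {b1,b5}: {b0,b1} ∩ {b0,b1,b2,b5} = {b0,b1}; idom=b1
  b3: preds {b2,b6}: {b0,b1,b2} ∩ {b0,b1,b2,b3,b6} = {b0,b1,b2}; idom=b2
  b4: preds {b2,b3}: {b0,b1,b2} ∩ {b0,b1,b2,b3} = {b0,b1,b2}; idom=b2
  b5: preds {b3,b4}: {b0,b1,b2,b3} ∩ {b0,b1,b2,b4} = {b0,b1,b2}; idom=b2

idom(b5) = b2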